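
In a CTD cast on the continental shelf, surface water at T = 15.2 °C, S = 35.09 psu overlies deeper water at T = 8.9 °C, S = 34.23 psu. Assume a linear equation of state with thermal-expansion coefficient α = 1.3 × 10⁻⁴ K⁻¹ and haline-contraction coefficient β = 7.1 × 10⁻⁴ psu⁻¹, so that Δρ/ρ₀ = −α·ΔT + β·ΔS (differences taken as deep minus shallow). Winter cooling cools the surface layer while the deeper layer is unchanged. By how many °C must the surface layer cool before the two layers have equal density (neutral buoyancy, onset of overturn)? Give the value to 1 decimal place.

1.6 °C

Neutral buoyancy requires Δρ = 0, i.e. −α(T_deep − T_surf′) + β(S_deep − S_surf) = 0.
T_surf′ = T_deep − (β/α)·ΔS = 8.9 − (7.1 × 10⁻⁴/1.3 × 10⁻⁴)·(-0.86) = 13.597 °C.
Cooling required: 15.2 − (13.597) = 1.603 °C.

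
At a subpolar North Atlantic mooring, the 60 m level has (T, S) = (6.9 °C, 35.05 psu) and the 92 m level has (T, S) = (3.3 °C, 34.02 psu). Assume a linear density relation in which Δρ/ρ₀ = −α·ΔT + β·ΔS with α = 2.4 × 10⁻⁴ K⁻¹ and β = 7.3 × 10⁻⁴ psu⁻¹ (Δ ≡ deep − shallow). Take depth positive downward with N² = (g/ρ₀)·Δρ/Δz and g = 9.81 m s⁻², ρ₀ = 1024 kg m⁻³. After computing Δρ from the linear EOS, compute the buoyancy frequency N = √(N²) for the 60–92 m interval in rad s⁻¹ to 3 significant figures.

5.86 × 10⁻³ rad s⁻¹

ΔT = -3.6 K, ΔS = -1.03 psu (deep − shallow).
Δρ/ρ₀ = −αΔT + βΔS = 8.64 × 10⁻⁴ − 7.519 × 10⁻⁴ = 1.121 × 10⁻⁴, so Δρ ≈ 0.1148 kg m⁻³.
N² = (g/ρ₀)·Δρ/Δz = g·(Δρ/ρ₀)/Δz = 9.81 × 1.121 × 10⁻⁴ / 32 = 3.4366 × 10⁻⁵ s⁻².
N = √(3.4366 × 10⁻⁵) = 5.8623 × 10⁻³ rad s⁻¹ ≈ 5.86 × 10⁻³ rad s⁻¹.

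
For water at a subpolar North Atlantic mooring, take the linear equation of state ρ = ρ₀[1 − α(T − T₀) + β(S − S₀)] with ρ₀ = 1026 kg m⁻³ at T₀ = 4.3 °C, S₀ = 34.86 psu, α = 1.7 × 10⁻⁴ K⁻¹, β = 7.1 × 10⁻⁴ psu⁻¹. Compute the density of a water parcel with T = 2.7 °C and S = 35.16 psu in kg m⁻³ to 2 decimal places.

T − T₀ = -1.6 K, S − S₀ = +0.30 psu.
Bracket = 1 − α·(-1.6) + β·(+0.30) = 1 + (4.85 × 10⁻⁴) = 1.0004850.
ρ = 1026 × 1.0004850 = 1026.50 kg m⁻³.

1026.50 kg m⁻³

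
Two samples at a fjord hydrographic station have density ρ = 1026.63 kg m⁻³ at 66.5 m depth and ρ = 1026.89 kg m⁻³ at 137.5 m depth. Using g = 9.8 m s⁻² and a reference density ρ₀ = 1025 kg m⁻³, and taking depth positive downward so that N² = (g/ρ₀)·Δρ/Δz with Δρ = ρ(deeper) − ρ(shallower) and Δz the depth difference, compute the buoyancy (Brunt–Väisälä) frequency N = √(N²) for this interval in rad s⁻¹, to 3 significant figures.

5.92 × 10⁻³ rad s⁻¹

Δρ = 1026.89 − 1026.63 = 0.26 kg m⁻³ over Δz = 137.5 − 66.5 = 71 m.
N² = (9.8/1025) × (0.26/71) = 3.5012 × 10⁻⁵ s⁻².
N = √(3.5012 × 10⁻⁵) = 5.9171 × 10⁻³ rad s⁻¹ ≈ 5.92 × 10⁻³ rad s⁻¹.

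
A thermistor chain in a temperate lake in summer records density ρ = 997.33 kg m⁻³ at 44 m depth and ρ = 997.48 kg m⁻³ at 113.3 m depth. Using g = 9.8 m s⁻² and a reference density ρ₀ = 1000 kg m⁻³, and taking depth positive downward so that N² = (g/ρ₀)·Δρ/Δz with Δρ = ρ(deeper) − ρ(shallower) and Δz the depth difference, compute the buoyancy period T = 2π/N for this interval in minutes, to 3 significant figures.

Δρ = 997.48 − 997.33 = 0.15 kg m⁻³ over Δz = 113.3 − 44 = 69.3 m.
N² = (9.8/1000) × (0.15/69.3) = 2.1212 × 10⁻⁵ s⁻².
N = √(2.1212 × 10⁻⁵) = 4.6056 × 10⁻³ rad s⁻¹, so T = 2π/N = 1.3642 × 10³ s = 22.737 min ≈ 22.7 min.
Since Δρ > 0 the layer is stably stratified.

22.7 min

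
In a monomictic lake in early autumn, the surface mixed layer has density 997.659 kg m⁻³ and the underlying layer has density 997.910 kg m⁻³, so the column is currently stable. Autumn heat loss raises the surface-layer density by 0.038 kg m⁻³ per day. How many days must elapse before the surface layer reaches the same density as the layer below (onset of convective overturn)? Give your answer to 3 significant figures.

Density deficit of the surface layer: 997.910 − 997.659 = 0.251 kg m⁻³.
Required change = 0.251 / 0.038 = 6.61 days.

6.61 days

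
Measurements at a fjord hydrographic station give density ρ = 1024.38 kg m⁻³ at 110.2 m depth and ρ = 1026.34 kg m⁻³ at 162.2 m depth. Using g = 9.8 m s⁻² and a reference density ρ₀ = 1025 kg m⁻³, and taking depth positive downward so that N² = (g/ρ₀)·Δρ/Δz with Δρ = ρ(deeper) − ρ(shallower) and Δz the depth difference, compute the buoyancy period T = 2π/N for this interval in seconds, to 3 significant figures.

Δρ = 1026.34 − 1024.38 = 1.96 kg m⁻³ over Δz = 162.2 − 110.2 = 52 m.
N² = (9.8/1025) × (1.96/52) = 3.6038 × 10⁻⁴ s⁻².
N = √(3.6038 × 10⁻⁴) = 0.018984 rad s⁻¹, so T = 2π/N = 330.97 s ≈ 331 s.

331 s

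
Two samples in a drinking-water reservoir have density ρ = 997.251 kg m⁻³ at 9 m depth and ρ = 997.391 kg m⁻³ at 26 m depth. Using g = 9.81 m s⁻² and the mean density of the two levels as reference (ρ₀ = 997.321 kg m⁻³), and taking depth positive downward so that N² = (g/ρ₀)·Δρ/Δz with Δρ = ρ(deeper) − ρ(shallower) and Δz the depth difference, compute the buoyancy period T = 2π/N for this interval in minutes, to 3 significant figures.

Δρ = 997.391 − 997.251 = 0.140 kg m⁻³ over Δz = 26 − 9 = 17 m.
N² = (9.81/997.321) × (0.140/17) = 8.1005 × 10⁻⁵ s⁻².
N = √(8.1005 × 10⁻⁵) = 9.0003 × 10⁻³ rad s⁻¹, so T = 2π/N = 698.11 s = 11.635 min ≈ 11.6 min.

11.6 min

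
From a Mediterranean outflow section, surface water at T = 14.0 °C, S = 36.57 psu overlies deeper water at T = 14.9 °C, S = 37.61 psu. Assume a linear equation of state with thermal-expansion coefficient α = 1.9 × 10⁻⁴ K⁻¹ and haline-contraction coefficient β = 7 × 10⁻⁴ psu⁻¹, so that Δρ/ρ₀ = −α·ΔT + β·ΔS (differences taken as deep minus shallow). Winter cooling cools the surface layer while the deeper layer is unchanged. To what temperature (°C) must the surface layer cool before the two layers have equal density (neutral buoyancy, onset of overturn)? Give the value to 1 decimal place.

11.1 °C

Neutral buoyancy requires Δρ = 0, i.e. −α(T_deep − T_surf′) + β(S_deep − S_surf) = 0.
T_surf′ = T_deep − (β/α)·ΔS = 14.9 − (7 × 10⁻⁴/1.9 × 10⁻⁴)·(+1.04) = 11.068 °C.
Cooling required: 14.0 − (11.068) = 2.932 °C.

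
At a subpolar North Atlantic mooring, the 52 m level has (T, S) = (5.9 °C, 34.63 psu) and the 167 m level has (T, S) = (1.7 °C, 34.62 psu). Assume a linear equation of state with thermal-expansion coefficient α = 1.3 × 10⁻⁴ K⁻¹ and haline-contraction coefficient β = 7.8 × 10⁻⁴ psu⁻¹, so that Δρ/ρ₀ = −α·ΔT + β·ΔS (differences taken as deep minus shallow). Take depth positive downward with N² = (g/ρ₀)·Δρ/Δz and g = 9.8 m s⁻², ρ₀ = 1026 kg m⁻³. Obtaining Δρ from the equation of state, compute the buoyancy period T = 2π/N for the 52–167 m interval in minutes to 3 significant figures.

ΔT = -4.2 K, ΔS = -0.01 psu (deep − shallow).
Δρ/ρ₀ = −αΔT + βΔS = 5.46 × 10⁻⁴ − 7.80 × 10⁻⁶ = 5.382 × 10⁻⁴, so Δρ ≈ 0.5522 kg m⁻³.
N² = (g/ρ₀)·Δρ/Δz = g·(Δρ/ρ₀)/Δz = 9.8 × 5.382 × 10⁻⁴ / 115 = 4.5864 × 10⁻⁵ s⁻².
N = √(4.5864 × 10⁻⁵) = 6.7723 × 10⁻³ rad s⁻¹ → T = 2π/N = 927.78 s = 15.463 min ≈ 15.5 min.

15.5 min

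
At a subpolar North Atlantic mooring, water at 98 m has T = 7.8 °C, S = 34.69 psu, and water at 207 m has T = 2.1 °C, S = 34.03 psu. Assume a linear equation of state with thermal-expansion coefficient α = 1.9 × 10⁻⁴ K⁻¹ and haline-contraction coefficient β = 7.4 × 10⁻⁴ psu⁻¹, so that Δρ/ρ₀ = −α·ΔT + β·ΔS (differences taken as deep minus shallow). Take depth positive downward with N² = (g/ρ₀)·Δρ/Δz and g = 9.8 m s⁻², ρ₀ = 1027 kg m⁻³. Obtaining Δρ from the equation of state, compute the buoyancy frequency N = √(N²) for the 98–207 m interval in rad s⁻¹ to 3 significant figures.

7.31 × 10⁻³ rad s⁻¹

ΔT = -5.7 K, ΔS = -0.66 psu (deep − shallow).
Δρ/ρ₀ = −αΔT + βΔS = 1.083 × 10⁻³ − 4.884 × 10⁻⁴ = 5.946 × 10⁻⁴, so Δρ ≈ 0.6107 kg m⁻³.
N² = (g/ρ₀)·Δρ/Δz = g·(Δρ/ρ₀)/Δz = 9.8 × 5.946 × 10⁻⁴ / 109 = 5.3459 × 10⁻⁵ s⁻².
N = √(5.3459 × 10⁻⁵) = 7.3116 × 10⁻³ rad s⁻¹ ≈ 7.31 × 10⁻³ rad s⁻¹.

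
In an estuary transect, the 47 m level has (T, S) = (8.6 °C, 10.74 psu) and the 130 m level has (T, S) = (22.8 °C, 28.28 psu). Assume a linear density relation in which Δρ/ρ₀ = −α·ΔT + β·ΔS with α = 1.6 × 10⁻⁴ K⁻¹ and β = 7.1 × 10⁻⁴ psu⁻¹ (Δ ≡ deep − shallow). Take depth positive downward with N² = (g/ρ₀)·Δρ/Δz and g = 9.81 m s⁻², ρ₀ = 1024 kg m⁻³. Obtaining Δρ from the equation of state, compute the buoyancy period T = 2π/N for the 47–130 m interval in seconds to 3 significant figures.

ΔT = +14.2 K, ΔS = +17.54 psu (deep − shallow).
Δρ/ρ₀ = −αΔT + βΔS = -2.272 × 10⁻³ + 0.0124534 = 0.0101814, so Δρ ≈ 10.43 kg m⁻³.
N² = (g/ρ₀)·Δρ/Δz = g·(Δρ/ρ₀)/Δz = 9.81 × 0.0101814 / 83 = 1.2034 × 10⁻³ s⁻².
N = √(1.2034 × 10⁻³) = 0.034690 rad s⁻¹ → T = 2π/N = 181.12 s ≈ 181 s.

181 s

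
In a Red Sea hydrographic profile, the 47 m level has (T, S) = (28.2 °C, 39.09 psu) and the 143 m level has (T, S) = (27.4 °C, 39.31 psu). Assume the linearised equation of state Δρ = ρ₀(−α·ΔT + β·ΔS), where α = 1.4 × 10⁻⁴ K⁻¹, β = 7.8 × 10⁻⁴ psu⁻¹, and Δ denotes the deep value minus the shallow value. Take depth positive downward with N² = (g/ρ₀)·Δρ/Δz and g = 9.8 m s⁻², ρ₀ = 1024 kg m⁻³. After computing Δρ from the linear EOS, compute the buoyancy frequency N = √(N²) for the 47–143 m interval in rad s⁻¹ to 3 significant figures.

ΔT = -0.8 K, ΔS = +0.22 psu (deep − shallow).
Δρ/ρ₀ = −αΔT + βΔS = 1.12 × 10⁻⁴ + 1.716 × 10⁻⁴ = 2.836 × 10⁻⁴, so Δρ ≈ 0.2904 kg m⁻³.
N² = (g/ρ₀)·Δρ/Δz = g·(Δρ/ρ₀)/Δz = 9.8 × 2.836 × 10⁻⁴ / 96 = 2.8951 × 10⁻⁵ s⁻².
N = √(2.8951 × 10⁻⁵) = 5.3806 × 10⁻³ rad s⁻¹ ≈ 5.38 × 10⁻³ rad s⁻¹.

5.38 × 10⁻³ rad s⁻¹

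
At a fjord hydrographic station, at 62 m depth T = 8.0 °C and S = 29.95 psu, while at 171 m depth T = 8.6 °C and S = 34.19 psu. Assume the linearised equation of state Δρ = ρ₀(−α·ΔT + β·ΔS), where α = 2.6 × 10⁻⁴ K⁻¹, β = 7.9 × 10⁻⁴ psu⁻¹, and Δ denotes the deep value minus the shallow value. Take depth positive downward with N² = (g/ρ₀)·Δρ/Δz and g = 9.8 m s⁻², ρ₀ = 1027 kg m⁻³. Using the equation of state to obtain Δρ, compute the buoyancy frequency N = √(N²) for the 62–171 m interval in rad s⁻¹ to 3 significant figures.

ΔT = +0.6 K, ΔS = +4.24 psu (deep − shallow).
Δρ/ρ₀ = −αΔT + βΔS = -1.56 × 10⁻⁴ + 3.3496 × 10⁻³ = 3.1936 × 10⁻³, so Δρ ≈ 3.280 kg m⁻³.
N² = (g/ρ₀)·Δρ/Δz = g·(Δρ/ρ₀)/Δz = 9.8 × 3.1936 × 10⁻³ / 109 = 2.8713 × 10⁻⁴ s⁻².
N = √(2.8713 × 10⁻⁴) = 0.016945 rad s⁻¹ ≈ 0.0169 rad s⁻¹.

0.0169 rad s⁻¹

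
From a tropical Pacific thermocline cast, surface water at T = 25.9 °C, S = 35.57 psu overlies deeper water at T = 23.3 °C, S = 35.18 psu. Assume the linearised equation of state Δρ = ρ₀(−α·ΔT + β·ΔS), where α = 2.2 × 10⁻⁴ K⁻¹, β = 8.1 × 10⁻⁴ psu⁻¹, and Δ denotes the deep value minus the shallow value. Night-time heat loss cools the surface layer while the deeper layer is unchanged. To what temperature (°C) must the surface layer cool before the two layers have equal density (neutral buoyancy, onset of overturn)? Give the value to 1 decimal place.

Neutral buoyancy requires Δρ = 0, i.e. −α(T_deep − T_surf′) + β(S_deep − S_surf) = 0.
T_surf′ = T_deep − (β/α)·ΔS = 23.3 − (8.1 × 10⁻⁴/2.2 × 10⁻⁴)·(-0.39) = 24.736 °C.
Cooling required: 25.9 − (24.736) = 1.164 °C.

24.7 °C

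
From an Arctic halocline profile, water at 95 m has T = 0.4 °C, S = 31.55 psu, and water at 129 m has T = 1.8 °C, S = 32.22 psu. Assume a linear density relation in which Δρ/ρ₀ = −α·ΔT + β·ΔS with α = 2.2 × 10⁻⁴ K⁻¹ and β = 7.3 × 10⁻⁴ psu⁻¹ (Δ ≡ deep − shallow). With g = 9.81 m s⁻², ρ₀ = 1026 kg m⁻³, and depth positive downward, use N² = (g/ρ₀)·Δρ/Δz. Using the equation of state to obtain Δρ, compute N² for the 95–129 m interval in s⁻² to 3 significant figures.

ΔT = +1.4 K, ΔS = +0.67 psu (deep − shallow).
Δρ/ρ₀ = −αΔT + βΔS = -3.08 × 10⁻⁴ + 4.891 × 10⁻⁴ = 1.811 × 10⁻⁴, so Δρ ≈ 0.1858 kg m⁻³.
N² = (g/ρ₀)·Δρ/Δz = g·(Δρ/ρ₀)/Δz = 9.81 × 1.811 × 10⁻⁴ / 34 = 5.2253 × 10⁻⁵ s⁻² ≈ 5.23 × 10⁻⁵ s⁻².

5.23 × 10⁻⁵ s⁻²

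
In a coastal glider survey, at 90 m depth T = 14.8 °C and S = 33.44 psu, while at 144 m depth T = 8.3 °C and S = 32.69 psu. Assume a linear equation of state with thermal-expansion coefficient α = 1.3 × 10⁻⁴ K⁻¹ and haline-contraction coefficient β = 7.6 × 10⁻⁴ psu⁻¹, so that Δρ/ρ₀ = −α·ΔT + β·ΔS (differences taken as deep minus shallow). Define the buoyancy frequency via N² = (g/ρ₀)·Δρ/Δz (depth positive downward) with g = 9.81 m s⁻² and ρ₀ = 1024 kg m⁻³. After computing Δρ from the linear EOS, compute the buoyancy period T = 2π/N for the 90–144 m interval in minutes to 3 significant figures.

ΔT = -6.5 K, ΔS = -0.75 psu (deep − shallow).
Δρ/ρ₀ = −αΔT + βΔS = 8.45 × 10⁻⁴ − 5.70 × 10⁻⁴ = 2.75 × 10⁻⁴, so Δρ ≈ 0.2816 kg m⁻³.
N² = (g/ρ₀)·Δρ/Δz = g·(Δρ/ρ₀)/Δz = 9.81 × 2.75 × 10⁻⁴ / 54 = 4.9958 × 10⁻⁵ s⁻².
N = √(4.9958 × 10⁻⁵) = 7.0681 × 10⁻³ rad s⁻¹ → T = 2π/N = 888.95 s = 14.816 min ≈ 14.8 min.

14.8 min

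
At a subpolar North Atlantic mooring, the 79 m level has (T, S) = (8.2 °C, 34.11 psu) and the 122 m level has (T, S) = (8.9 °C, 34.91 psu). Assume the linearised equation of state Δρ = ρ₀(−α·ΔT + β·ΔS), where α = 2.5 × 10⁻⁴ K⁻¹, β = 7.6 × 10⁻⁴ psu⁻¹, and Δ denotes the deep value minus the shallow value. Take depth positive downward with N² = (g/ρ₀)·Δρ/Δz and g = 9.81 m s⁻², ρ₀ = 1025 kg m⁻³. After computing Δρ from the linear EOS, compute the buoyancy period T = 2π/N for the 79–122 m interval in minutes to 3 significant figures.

10.5 min

ΔT = +0.7 K, ΔS = +0.80 psu (deep − shallow).
Δρ/ρ₀ = −αΔT + βΔS = -1.75 × 10⁻⁴ + 6.08 × 10⁻⁴ = 4.33 × 10⁻⁴, so Δρ ≈ 0.4438 kg m⁻³.
N² = (g/ρ₀)·Δρ/Δz = g·(Δρ/ρ₀)/Δz = 9.81 × 4.33 × 10⁻⁴ / 43 = 9.8784 × 10⁻⁵ s⁻².
N = √(9.8784 × 10⁻⁵) = 9.9390 × 10⁻³ rad s⁻¹ → T = 2π/N = 632.17 s = 10.536 min ≈ 10.5 min.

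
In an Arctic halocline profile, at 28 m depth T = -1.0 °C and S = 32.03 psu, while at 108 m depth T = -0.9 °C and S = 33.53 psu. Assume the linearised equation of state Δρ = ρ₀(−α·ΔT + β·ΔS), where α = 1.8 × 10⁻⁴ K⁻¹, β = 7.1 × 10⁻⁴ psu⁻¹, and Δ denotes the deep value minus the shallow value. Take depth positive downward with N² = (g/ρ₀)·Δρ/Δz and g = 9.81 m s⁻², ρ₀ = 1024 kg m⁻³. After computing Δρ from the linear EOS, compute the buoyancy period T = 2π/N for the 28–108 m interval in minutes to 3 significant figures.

9.24 min

ΔT = +0.1 K, ΔS = +1.50 psu (deep − shallow).
Δρ/ρ₀ = −αΔT + βΔS = -1.80 × 10⁻⁵ + 1.065 × 10⁻³ = 1.047 × 10⁻³, so Δρ ≈ 1.072 kg m⁻³.
N² = (g/ρ₀)·Δρ/Δz = g·(Δρ/ρ₀)/Δz = 9.81 × 1.047 × 10⁻³ / 80 = 1.2839 × 10⁻⁴ s⁻².
N = √(1.2839 × 10⁻⁴) = 0.011331 rad s⁻¹ → T = 2π/N = 554.51 s = 9.2418 min ≈ 9.24 min.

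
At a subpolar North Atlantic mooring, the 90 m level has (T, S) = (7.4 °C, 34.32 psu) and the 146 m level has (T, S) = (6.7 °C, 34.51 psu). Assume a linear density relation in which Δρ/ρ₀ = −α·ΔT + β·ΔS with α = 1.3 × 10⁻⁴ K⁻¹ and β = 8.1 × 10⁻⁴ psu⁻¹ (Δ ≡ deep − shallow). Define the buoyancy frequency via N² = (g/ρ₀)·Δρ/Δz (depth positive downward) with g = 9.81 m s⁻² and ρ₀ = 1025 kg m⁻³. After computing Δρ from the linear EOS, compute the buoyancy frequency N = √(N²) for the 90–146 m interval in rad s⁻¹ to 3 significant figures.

ΔT = -0.7 K, ΔS = +0.19 psu (deep − shallow).
Δρ/ρ₀ = −αΔT + βΔS = 9.10 × 10⁻⁵ + 1.539 × 10⁻⁴ = 2.449 × 10⁻⁴, so Δρ ≈ 0.2510 kg m⁻³.
N² = (g/ρ₀)·Δρ/Δz = g·(Δρ/ρ₀)/Δz = 9.81 × 2.449 × 10⁻⁴ / 56 = 4.2901 × 10⁻⁵ s⁻².
N = √(4.2901 × 10⁻⁵) = 6.5499 × 10⁻³ rad s⁻¹ ≈ 6.55 × 10⁻³ rad s⁻¹.

6.55 × 10⁻³ rad s⁻¹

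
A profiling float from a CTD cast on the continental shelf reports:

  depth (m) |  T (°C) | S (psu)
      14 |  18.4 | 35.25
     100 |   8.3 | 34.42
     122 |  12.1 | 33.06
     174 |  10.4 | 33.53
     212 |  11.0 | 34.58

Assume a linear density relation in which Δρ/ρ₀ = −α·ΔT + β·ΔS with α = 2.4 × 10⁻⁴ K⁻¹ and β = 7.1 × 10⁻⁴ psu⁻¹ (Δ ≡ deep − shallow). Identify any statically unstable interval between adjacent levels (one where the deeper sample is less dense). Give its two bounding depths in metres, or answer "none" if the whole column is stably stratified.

100–122 m

Evaluate Δρ/ρ₀ = −αΔT + βΔS across each adjacent pair:
  14–100 m: −αΔT+βΔS = −(2.4 × 10⁻⁴)(-10.1)+(7.1 × 10⁻⁴)(-0.83) = 1.8 × 10⁻³ → stable
  100–122 m: −αΔT+βΔS = −(2.4 × 10⁻⁴)(+3.8)+(7.1 × 10⁻⁴)(-1.36) = -1.9 × 10⁻³ → UNSTABLE
  122–174 m: −αΔT+βΔS = −(2.4 × 10⁻⁴)(-1.7)+(7.1 × 10⁻⁴)(+0.47) = 7.4 × 10⁻⁴ → stable
  174–212 m: −αΔT+βΔS = −(2.4 × 10⁻⁴)(+0.6)+(7.1 × 10⁻⁴)(+1.05) = 6.0 × 10⁻⁴ → stable
The 100–122 m interval has Δρ < 0: lighter water underlies denser water.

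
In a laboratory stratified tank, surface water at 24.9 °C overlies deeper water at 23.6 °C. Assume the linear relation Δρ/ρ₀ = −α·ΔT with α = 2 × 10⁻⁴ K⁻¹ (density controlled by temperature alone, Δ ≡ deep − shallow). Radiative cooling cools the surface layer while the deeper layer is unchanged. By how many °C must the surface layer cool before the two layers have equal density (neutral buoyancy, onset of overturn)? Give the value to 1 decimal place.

1.3 °C

With temperature the only control, equal density requires T_surf′ = T_deep.
T_surf′ = 23.6 °C.
Cooling required: 24.9 − 23.6 = 1.3 °C.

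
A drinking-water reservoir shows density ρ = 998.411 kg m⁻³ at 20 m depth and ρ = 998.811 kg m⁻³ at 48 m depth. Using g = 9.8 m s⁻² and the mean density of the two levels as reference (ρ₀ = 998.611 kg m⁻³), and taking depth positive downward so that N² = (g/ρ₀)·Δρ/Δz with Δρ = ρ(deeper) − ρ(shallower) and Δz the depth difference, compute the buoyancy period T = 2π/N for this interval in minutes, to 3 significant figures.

8.84 min

Δρ = 998.811 − 998.411 = 0.400 kg m⁻³ over Δz = 48 − 20 = 28 m.
N² = (9.8/998.611) × (0.400/28) = 1.4019 × 10⁻⁴ s⁻².
N = √(1.4019 × 10⁻⁴) = 0.011840 rad s⁻¹, so T = 2π/N = 530.67 s = 8.8445 min ≈ 8.84 min.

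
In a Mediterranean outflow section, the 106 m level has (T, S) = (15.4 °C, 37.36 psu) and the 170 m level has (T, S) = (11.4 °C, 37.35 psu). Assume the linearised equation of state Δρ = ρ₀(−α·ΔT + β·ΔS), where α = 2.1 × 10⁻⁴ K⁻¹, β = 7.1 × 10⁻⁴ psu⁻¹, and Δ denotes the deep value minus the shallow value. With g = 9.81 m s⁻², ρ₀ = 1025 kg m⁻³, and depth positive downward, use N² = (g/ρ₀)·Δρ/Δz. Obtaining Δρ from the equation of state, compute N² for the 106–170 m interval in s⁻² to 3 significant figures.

ΔT = -4.0 K, ΔS = -0.01 psu (deep − shallow).
Δρ/ρ₀ = −αΔT + βΔS = 8.40 × 10⁻⁴ − 7.10 × 10⁻⁶ = 8.329 × 10⁻⁴, so Δρ ≈ 0.8537 kg m⁻³.
N² = (g/ρ₀)·Δρ/Δz = g·(Δρ/ρ₀)/Δz = 9.81 × 8.329 × 10⁻⁴ / 64 = 1.2767 × 10⁻⁴ s⁻² ≈ 1.28 × 10⁻⁴ s⁻².

1.28 × 10⁻⁴ s⁻²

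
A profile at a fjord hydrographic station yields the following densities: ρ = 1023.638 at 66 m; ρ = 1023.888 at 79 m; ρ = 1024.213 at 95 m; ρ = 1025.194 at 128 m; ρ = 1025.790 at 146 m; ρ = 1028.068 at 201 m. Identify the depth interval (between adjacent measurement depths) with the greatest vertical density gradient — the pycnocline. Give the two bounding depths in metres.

146–201 m

Compute the density gradient over each adjacent pair:
  66–79 m: Δρ/Δz = 0.250/13 = 0.019 kg m⁻⁴
  79–95 m: Δρ/Δz = 0.325/16 = 0.020 kg m⁻⁴
  95–128 m: Δρ/Δz = 0.981/33 = 0.030 kg m⁻⁴
  128–146 m: Δρ/Δz = 0.596/18 = 0.033 kg m⁻⁴
  146–201 m: Δρ/Δz = 2.278/55 = 0.041 kg m⁻⁴
The largest gradient is in the 146–201 m interval — the pycnocline.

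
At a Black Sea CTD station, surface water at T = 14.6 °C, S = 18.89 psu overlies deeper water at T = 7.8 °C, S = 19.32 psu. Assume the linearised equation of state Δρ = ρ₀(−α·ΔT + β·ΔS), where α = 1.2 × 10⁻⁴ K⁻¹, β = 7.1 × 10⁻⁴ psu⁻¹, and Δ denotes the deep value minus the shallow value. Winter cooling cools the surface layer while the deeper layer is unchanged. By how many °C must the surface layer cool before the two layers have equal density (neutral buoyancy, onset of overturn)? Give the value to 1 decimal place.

9.3 °C

Neutral buoyancy requires Δρ = 0, i.e. −α(T_deep − T_surf′) + β(S_deep − S_surf) = 0.
T_surf′ = T_deep − (β/α)·ΔS = 7.8 − (7.1 × 10⁻⁴/1.2 × 10⁻⁴)·(+0.43) = 5.256 °C.
Cooling required: 14.6 − (5.256) = 9.344 °C.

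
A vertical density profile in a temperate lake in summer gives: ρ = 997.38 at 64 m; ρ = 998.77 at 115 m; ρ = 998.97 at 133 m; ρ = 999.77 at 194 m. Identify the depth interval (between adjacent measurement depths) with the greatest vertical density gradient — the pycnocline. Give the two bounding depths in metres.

64–115 m

Compute the density gradient over each adjacent pair:
  64–115 m: Δρ/Δz = 1.39/51 = 0.027 kg m⁻⁴
  115–133 m: Δρ/Δz = 0.20/18 = 0.011 kg m⁻⁴
  133–194 m: Δρ/Δz = 0.80/61 = 0.013 kg m⁻⁴
The largest gradient is in the 64–115 m interval — the pycnocline.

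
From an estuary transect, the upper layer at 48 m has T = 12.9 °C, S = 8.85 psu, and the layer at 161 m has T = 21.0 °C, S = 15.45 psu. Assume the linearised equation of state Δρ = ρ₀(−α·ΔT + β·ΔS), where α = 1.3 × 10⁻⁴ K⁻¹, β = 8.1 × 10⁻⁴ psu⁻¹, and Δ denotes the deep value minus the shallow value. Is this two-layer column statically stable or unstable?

stable

ΔT = 21.0 − 12.9 = +8.1 K and ΔS = 15.45 − 8.85 = +6.60 psu (deep − shallow).
−αΔT = -1.053 × 10⁻³; βΔS = 5.346 × 10⁻³; sum Δρ/ρ₀ = 4.293 × 10⁻³.
Δρ/ρ₀ > 0, so Δρ > 0: deeper water is denser → statically stable.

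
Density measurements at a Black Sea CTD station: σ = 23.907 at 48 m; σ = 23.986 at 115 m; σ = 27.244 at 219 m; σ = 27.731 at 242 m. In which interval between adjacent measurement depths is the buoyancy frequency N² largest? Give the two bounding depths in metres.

Compute the density gradient over each adjacent pair:
  48–115 m: Δρ/Δz = 0.079/67 = 1.2 × 10⁻³ kg m⁻⁴
  115–219 m: Δρ/Δz = 3.258/104 = 0.031 kg m⁻⁴
  219–242 m: Δρ/Δz = 0.487/23 = 0.021 kg m⁻⁴
The largest gradient is in the 115–219 m interval — the pycnocline.

115–219 m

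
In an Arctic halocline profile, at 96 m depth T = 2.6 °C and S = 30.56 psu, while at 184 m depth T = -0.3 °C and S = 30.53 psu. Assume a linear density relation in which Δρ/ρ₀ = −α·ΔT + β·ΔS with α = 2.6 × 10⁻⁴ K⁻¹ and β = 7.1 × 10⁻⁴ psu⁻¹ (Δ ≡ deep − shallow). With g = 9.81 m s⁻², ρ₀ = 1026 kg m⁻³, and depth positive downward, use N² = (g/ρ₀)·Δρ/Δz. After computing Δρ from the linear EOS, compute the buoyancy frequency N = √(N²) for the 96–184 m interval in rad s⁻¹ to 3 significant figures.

ΔT = -2.9 K, ΔS = -0.03 psu (deep − shallow).
Δρ/ρ₀ = −αΔT + βΔS = 7.54 × 10⁻⁴ − 2.13 × 10⁻⁵ = 7.327 × 10⁻⁴, so Δρ ≈ 0.7518 kg m⁻³.
N² = (g/ρ₀)·Δρ/Δz = g·(Δρ/ρ₀)/Δz = 9.81 × 7.327 × 10⁻⁴ / 88 = 8.1679 × 10⁻⁵ s⁻².
N = √(8.1679 × 10⁻⁵) = 9.0376 × 10⁻³ rad s⁻¹ ≈ 9.04 × 10⁻³ rad s⁻¹.

9.04 × 10⁻³ rad s⁻¹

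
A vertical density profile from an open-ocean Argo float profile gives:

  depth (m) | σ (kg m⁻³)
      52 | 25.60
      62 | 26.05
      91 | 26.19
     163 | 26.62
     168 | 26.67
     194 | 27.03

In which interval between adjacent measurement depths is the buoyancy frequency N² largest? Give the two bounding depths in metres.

52–62 m

Compute the density gradient over each adjacent pair:
  52–62 m: Δρ/Δz = 0.45/10 = 0.045 kg m⁻⁴
  62–91 m: Δρ/Δz = 0.14/29 = 4.8 × 10⁻³ kg m⁻⁴
  91–163 m: Δρ/Δz = 0.43/72 = 6.0 × 10⁻³ kg m⁻⁴
  163–168 m: Δρ/Δz = 0.05/5 = 0.010 kg m⁻⁴
  168–194 m: Δρ/Δz = 0.36/26 = 0.014 kg m⁻⁴
The largest gradient is in the 52–62 m interval — the pycnocline.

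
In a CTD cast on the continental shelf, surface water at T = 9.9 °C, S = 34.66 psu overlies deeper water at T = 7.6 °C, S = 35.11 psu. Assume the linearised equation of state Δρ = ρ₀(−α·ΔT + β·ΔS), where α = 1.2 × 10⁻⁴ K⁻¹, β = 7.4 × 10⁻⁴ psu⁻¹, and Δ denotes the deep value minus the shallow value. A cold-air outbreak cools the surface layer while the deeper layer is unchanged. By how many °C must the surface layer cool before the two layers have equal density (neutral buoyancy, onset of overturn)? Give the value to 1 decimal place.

5.1 °C

Neutral buoyancy requires Δρ = 0, i.e. −α(T_deep − T_surf′) + β(S_deep − S_surf) = 0.
T_surf′ = T_deep − (β/α)·ΔS = 7.6 − (7.4 × 10⁻⁴/1.2 × 10⁻⁴)·(+0.45) = 4.825 °C.
Cooling required: 9.9 − (4.825) = 5.075 °C.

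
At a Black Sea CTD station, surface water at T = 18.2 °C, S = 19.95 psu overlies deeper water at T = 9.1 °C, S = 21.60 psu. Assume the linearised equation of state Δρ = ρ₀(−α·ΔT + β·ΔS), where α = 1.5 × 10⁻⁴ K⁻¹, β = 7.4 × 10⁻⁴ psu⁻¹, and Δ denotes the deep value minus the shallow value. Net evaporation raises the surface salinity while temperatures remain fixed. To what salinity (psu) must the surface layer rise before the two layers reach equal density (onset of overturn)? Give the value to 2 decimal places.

Neutral buoyancy requires −α(T_deep − T_surf) + β(S_deep − S_surf′) = 0.
S_surf′ = S_deep − (α/β)·ΔT = 21.60 − (1.5 × 10⁻⁴/7.4 × 10⁻⁴)·(-9.1) = 23.4446 psu.
Increase required: 23.4446 − 19.95 = 3.4946 psu.

23.44 psu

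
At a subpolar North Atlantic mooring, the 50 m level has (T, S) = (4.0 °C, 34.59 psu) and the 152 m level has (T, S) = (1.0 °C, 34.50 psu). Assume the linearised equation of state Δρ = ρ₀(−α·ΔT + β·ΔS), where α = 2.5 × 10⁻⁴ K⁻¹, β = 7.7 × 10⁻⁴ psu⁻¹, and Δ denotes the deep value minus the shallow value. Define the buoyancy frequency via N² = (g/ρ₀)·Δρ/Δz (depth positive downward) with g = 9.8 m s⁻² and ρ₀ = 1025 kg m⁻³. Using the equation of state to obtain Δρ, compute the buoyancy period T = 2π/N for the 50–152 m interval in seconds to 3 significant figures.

777 s

ΔT = -3.0 K, ΔS = -0.09 psu (deep − shallow).
Δρ/ρ₀ = −αΔT + βΔS = 7.50 × 10⁻⁴ − 6.93 × 10⁻⁵ = 6.807 × 10⁻⁴, so Δρ ≈ 0.6977 kg m⁻³.
N² = (g/ρ₀)·Δρ/Δz = g·(Δρ/ρ₀)/Δz = 9.8 × 6.807 × 10⁻⁴ / 102 = 6.5401 × 10⁻⁵ s⁻².
N = √(6.5401 × 10⁻⁵) = 8.0871 × 10⁻³ rad s⁻¹ → T = 2π/N = 776.94 s ≈ 777 s.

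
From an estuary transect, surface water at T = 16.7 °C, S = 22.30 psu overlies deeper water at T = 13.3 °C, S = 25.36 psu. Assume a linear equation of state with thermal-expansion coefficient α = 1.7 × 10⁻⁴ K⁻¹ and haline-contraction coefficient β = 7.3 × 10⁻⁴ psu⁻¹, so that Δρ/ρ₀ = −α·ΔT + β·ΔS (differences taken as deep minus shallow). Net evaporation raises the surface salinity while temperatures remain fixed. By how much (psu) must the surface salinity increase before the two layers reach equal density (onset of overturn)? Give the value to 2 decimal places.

Neutral buoyancy requires −α(T_deep − T_surf) + β(S_deep − S_surf′) = 0.
S_surf′ = S_deep − (α/β)·ΔT = 25.36 − (1.7 × 10⁻⁴/7.3 × 10⁻⁴)·(-3.4) = 26.1518 psu.
Increase required: 26.1518 − 22.30 = 3.8518 psu.

3.85 psu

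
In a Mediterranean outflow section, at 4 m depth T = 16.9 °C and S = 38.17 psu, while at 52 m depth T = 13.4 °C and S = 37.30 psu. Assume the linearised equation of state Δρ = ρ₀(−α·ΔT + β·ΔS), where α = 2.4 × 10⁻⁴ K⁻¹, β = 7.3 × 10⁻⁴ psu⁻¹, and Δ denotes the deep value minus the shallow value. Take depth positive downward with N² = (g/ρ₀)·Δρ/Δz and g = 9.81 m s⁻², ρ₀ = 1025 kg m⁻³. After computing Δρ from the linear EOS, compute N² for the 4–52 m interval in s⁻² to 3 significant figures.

ΔT = -3.5 K, ΔS = -0.87 psu (deep − shallow).
Δρ/ρ₀ = −αΔT + βΔS = 8.40 × 10⁻⁴ − 6.351 × 10⁻⁴ = 2.049 × 10⁻⁴, so Δρ ≈ 0.2100 kg m⁻³.
N² = (g/ρ₀)·Δρ/Δz = g·(Δρ/ρ₀)/Δz = 9.81 × 2.049 × 10⁻⁴ / 48 = 4.1876 × 10⁻⁵ s⁻² ≈ 4.19 × 10⁻⁵ s⁻².

4.19 × 10⁻⁵ s⁻²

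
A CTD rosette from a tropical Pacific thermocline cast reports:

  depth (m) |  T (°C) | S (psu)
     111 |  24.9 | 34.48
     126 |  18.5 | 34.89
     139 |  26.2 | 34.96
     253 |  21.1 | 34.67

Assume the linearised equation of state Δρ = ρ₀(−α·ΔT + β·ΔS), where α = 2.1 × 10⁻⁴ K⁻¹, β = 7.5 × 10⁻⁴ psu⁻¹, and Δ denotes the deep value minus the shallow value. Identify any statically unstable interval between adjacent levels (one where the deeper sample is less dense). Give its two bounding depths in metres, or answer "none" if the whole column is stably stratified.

Evaluate Δρ/ρ₀ = −αΔT + βΔS across each adjacent pair:
  111–126 m: −αΔT+βΔS = −(2.1 × 10⁻⁴)(-6.4)+(7.5 × 10⁻⁴)(+0.41) = 1.7 × 10⁻³ → stable
  126–139 m: −αΔT+βΔS = −(2.1 × 10⁻⁴)(+7.7)+(7.5 × 10⁻⁴)(+0.07) = -1.6 × 10⁻³ → UNSTABLE
  139–253 m: −αΔT+βΔS = −(2.1 × 10⁻⁴)(-5.1)+(7.5 × 10⁻⁴)(-0.29) = 8.5 × 10⁻⁴ → stable
The 126–139 m interval has Δρ < 0: lighter water underlies denser water.

126–139 m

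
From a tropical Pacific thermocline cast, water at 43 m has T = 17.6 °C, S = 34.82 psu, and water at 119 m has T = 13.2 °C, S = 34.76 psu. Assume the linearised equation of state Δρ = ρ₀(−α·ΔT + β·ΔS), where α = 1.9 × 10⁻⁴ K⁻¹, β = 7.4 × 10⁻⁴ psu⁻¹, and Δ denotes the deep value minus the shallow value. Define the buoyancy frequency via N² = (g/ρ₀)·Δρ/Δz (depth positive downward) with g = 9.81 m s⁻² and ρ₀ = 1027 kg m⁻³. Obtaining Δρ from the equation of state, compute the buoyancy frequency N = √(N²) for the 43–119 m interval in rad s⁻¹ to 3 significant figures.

ΔT = -4.4 K, ΔS = -0.06 psu (deep − shallow).
Δρ/ρ₀ = −αΔT + βΔS = 8.36 × 10⁻⁴ − 4.44 × 10⁻⁵ = 7.916 × 10⁻⁴, so Δρ ≈ 0.8130 kg m⁻³.
N² = (g/ρ₀)·Δρ/Δz = g·(Δρ/ρ₀)/Δz = 9.81 × 7.916 × 10⁻⁴ / 76 = 1.0218 × 10⁻⁴ s⁻².
N = √(1.0218 × 10⁻⁴) = 0.010108 rad s⁻¹ ≈ 0.0101 rad s⁻¹.

0.0101 rad s⁻¹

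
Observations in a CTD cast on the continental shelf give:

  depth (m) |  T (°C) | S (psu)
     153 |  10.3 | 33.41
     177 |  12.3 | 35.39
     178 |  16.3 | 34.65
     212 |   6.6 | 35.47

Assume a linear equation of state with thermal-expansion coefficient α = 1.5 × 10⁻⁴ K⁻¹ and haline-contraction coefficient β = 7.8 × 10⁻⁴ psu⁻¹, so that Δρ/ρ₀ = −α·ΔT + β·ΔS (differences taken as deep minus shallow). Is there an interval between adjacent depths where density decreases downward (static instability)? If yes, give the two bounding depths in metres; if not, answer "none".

177–178 m

Evaluate Δρ/ρ₀ = −αΔT + βΔS across each adjacent pair:
  153–177 m: −αΔT+βΔS = −(1.5 × 10⁻⁴)(+2.0)+(7.8 × 10⁻⁴)(+1.98) = 1.2 × 10⁻³ → stable
  177–178 m: −αΔT+βΔS = −(1.5 × 10⁻⁴)(+4.0)+(7.8 × 10⁻⁴)(-0.74) = -1.2 × 10⁻³ → UNSTABLE
  178–212 m: −αΔT+βΔS = −(1.5 × 10⁻⁴)(-9.7)+(7.8 × 10⁻⁴)(+0.82) = 2.1 × 10⁻³ → stable
The 177–178 m interval has Δρ < 0: lighter water underlies denser water.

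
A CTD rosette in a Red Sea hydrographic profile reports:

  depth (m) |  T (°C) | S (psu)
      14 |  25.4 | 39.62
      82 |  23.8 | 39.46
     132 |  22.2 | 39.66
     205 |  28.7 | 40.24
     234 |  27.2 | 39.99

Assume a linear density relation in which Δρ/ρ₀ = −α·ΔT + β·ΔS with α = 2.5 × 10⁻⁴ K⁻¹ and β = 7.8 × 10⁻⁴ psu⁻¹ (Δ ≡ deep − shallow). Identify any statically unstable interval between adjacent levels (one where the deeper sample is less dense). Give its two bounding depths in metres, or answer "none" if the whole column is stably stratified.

132–205 m

Evaluate Δρ/ρ₀ = −αΔT + βΔS across each adjacent pair:
  14–82 m: −αΔT+βΔS = −(2.5 × 10⁻⁴)(-1.6)+(7.8 × 10⁻⁴)(-0.16) = 2.8 × 10⁻⁴ → stable
  82–132 m: −αΔT+βΔS = −(2.5 × 10⁻⁴)(-1.6)+(7.8 × 10⁻⁴)(+0.20) = 5.6 × 10⁻⁴ → stable
  132–205 m: −αΔT+βΔS = −(2.5 × 10⁻⁴)(+6.5)+(7.8 × 10⁻⁴)(+0.58) = -1.2 × 10⁻³ → UNSTABLE
  205–234 m: −αΔT+βΔS = −(2.5 × 10⁻⁴)(-1.5)+(7.8 × 10⁻⁴)(-0.25) = 1.8 × 10⁻⁴ → stable
The 132–205 m interval has Δρ < 0: lighter water underlies denser water.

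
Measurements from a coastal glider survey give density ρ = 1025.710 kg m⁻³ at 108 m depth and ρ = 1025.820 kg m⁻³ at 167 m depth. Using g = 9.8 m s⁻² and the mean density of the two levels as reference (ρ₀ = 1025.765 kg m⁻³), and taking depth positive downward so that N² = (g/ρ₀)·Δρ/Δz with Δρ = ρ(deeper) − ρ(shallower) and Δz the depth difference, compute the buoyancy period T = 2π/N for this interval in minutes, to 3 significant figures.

24.8 min

Δρ = 1025.820 − 1025.710 = 0.110 kg m⁻³ over Δz = 167 − 108 = 59 m.
N² = (9.8/1025.765) × (0.110/59) = 1.7812 × 10⁻⁵ s⁻².
N = √(1.7812 × 10⁻⁵) = 4.2204 × 10⁻³ rad s⁻¹, so T = 2π/N = 1.4888 × 10³ s = 24.813 min ≈ 24.8 min.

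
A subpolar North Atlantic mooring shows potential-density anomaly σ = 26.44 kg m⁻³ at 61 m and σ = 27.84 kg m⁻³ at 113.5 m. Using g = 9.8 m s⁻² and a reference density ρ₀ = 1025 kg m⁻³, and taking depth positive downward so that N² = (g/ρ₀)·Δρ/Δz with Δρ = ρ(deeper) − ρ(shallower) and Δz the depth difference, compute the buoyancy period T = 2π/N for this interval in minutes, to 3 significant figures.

6.56 min

Δρ = 1027.84 − 1026.44 = 1.40 kg m⁻³ over Δz = 113.5 − 61 = 52.5 m.
N² = (9.8/1025) × (1.40/52.5) = 2.5496 × 10⁻⁴ s⁻².
N = √(2.5496 × 10⁻⁴) = 0.015967 rad s⁻¹, so T = 2π/N = 393.51 s = 6.5585 min ≈ 6.56 min.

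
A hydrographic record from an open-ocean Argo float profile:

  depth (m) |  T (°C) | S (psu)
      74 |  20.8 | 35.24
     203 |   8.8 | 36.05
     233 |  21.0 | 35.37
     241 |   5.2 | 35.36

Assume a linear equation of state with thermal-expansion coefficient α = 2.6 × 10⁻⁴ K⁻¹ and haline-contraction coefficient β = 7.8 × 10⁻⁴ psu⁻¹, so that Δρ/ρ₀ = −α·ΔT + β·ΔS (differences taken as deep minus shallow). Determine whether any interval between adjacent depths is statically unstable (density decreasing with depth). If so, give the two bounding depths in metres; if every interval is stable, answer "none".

Evaluate Δρ/ρ₀ = −αΔT + βΔS across each adjacent pair:
  74–203 m: −αΔT+βΔS = −(2.6 × 10⁻⁴)(-12.0)+(7.8 × 10⁻⁴)(+0.81) = 3.8 × 10⁻³ → stable
  203–233 m: −αΔT+βΔS = −(2.6 × 10⁻⁴)(+12.2)+(7.8 × 10⁻⁴)(-0.68) = -3.7 × 10⁻³ → UNSTABLE
  233–241 m: −αΔT+βΔS = −(2.6 × 10⁻⁴)(-15.8)+(7.8 × 10⁻⁴)(-0.01) = 4.1 × 10⁻³ → stable
The 203–233 m interval has Δρ < 0: lighter water underlies denser water.

203–233 m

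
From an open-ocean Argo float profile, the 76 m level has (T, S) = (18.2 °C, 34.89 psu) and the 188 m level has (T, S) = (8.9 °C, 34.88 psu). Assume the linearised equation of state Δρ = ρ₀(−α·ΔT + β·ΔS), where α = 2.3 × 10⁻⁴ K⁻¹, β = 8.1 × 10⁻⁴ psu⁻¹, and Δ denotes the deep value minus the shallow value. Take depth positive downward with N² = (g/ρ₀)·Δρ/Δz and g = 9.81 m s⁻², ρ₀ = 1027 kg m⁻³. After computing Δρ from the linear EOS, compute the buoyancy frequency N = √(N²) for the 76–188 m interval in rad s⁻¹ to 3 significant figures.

ΔT = -9.3 K, ΔS = -0.01 psu (deep − shallow).
Δρ/ρ₀ = −αΔT + βΔS = 2.139 × 10⁻³ − 8.10 × 10⁻⁶ = 2.1309 × 10⁻³, so Δρ ≈ 2.188 kg m⁻³.
N² = (g/ρ₀)·Δρ/Δz = g·(Δρ/ρ₀)/Δz = 9.81 × 2.1309 × 10⁻³ / 112 = 1.8664 × 10⁻⁴ s⁻².
N = √(1.8664 × 10⁻⁴) = 0.013662 rad s⁻¹ ≈ 0.0137 rad s⁻¹.

0.0137 rad s⁻¹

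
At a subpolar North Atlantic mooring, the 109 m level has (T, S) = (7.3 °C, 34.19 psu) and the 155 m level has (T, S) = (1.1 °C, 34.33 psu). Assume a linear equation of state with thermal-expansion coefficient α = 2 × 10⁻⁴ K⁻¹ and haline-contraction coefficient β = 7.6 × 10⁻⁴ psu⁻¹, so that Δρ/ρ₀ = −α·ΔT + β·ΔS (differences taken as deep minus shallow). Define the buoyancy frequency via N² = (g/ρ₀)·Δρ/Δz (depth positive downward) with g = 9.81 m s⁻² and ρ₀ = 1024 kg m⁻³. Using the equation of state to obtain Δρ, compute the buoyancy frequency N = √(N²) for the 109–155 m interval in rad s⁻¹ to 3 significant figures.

0.0169 rad s⁻¹

ΔT = -6.2 K, ΔS = +0.14 psu (deep − shallow).
Δρ/ρ₀ = −αΔT + βΔS = 1.24 × 10⁻³ + 1.064 × 10⁻⁴ = 1.3464 × 10⁻³, so Δρ ≈ 1.379 kg m⁻³.
N² = (g/ρ₀)·Δρ/Δz = g·(Δρ/ρ₀)/Δz = 9.81 × 1.3464 × 10⁻³ / 46 = 2.8713 × 10⁻⁴ s⁻².
N = √(2.8713 × 10⁻⁴) = 0.016945 rad s⁻¹ ≈ 0.0169 rad s⁻¹.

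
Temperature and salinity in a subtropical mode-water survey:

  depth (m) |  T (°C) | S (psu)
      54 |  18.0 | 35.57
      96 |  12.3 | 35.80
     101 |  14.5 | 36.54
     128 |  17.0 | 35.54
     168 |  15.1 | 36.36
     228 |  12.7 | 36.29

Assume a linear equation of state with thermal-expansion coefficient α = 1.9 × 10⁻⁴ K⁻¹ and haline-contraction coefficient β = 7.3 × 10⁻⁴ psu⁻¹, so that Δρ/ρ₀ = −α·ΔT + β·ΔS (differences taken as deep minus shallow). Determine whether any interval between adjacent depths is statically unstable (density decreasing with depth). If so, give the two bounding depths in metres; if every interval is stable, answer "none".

101–128 m

Evaluate Δρ/ρ₀ = −αΔT + βΔS across each adjacent pair:
  54–96 m: −αΔT+βΔS = −(1.9 × 10⁻⁴)(-5.7)+(7.3 × 10⁻⁴)(+0.23) = 1.3 × 10⁻³ → stable
  96–101 m: −αΔT+βΔS = −(1.9 × 10⁻⁴)(+2.2)+(7.3 × 10⁻⁴)(+0.74) = 1.2 × 10⁻⁴ → stable
  101–128 m: −αΔT+βΔS = −(1.9 × 10⁻⁴)(+2.5)+(7.3 × 10⁻⁴)(-1.00) = -1.2 × 10⁻³ → UNSTABLE
  128–168 m: −αΔT+βΔS = −(1.9 × 10⁻⁴)(-1.9)+(7.3 × 10⁻⁴)(+0.82) = 9.6 × 10⁻⁴ → stable
  168–228 m: −αΔT+βΔS = −(1.9 × 10⁻⁴)(-2.4)+(7.3 × 10⁻⁴)(-0.07) = 4.0 × 10⁻⁴ → stable
The 101–128 m interval has Δρ < 0: lighter water underlies denser water.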